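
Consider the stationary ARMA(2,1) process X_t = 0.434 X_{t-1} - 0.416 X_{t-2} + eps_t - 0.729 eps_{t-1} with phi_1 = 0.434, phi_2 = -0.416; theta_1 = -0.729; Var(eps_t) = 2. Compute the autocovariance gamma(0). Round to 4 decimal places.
\gamma(0) = 2.8950

Multiply the model equation by X_{t-k} and take expectations. With theta_0 = psi_0 = 1 and psi_j the MA(infinity) weights, this gives
  gamma(k) - sum_i phi_i gamma(k-i) = c_k,
  c_k = sigma^2 * sum_{j=k..q} theta_j psi_{j-k}   (c_k = 0 for k > q),
using gamma(-m) = gamma(m).
psi-weights needed (psi_j = theta_j + sum_i phi_i psi_{j-i}):
  psi_1 = theta_1 + phi_1 = -0.729 + (0.434) = -0.295
Right-hand sides:
  c_0 = sigma^2 (1 + theta_1 psi_1) = 2 * (1 + (-0.729)(-0.295)) = 2 * 1.215055 = 2.43011
  c_1 = sigma^2 theta_1 = 2 * (-0.729) = -1.458
  c_2 = 0
Equations for k = 0, 1, 2 (AR order 2, c_2 = 0):
  (E0) gamma(0) = phi_1 gamma(1) + phi_2 gamma(2) + c_0
  (E1) gamma(1) = phi_1 gamma(0) + phi_2 gamma(1) + c_1
  (E2) gamma(2) = phi_1 gamma(1) + phi_2 gamma(0)
From (E1): gamma(1) = A gamma(0) + B with
  A = phi_1 / (1 - phi_2) = 0.434 / 1.416 = 0.306497,   B = c_1 / (1 - phi_2) = -1.458 / 1.416 = -1.029661.
Insert (E2) into (E0): gamma(0) (1 - phi_2^2) = phi_1 (1 + phi_2) gamma(1) + c_0.
  phi_1 (1 + phi_2) = (0.434)(0.584) = 0.253456,   1 - phi_2^2 = 0.826944.
Replace gamma(1) by A gamma(0) + B and collect gamma(0):
  gamma(0) [0.826944 - (0.253456)(0.306497)] = (0.253456)(-1.029661) + 2.43011
  gamma(0) * 0.74926 = 2.169136
  gamma(0) = 2.169136 / 0.74926 = 2.895036.
Therefore gamma(0) = 2.8950 (to 4 decimal places).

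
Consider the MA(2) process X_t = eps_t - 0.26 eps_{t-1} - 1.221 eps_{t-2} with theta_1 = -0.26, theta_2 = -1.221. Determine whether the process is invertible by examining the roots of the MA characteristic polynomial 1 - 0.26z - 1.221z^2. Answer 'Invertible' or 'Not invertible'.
\text{Not invertible}

The MA(q) characteristic polynomial is P(z) = 1 - 0.26z - 1.221z^2.
Invertibility requires all roots to lie outside the unit circle, i.e. |z| > 1 for every root.
Set 1 + (-0.26) z + (-1.221) z^2 = 0, i.e. a z^2 + b z + c = 0 with a = -1.221, b = -0.26, c = 1.
Discriminant D = b^2 - 4ac = (-0.26)^2 - 4*(-1.221)*1 = 0.0676 - (-4.884) = 4.9516.
D >= 0, so the roots are real: z = (-b +/- sqrt(D)) / (2a) = (0.26 +/- 2.225219) / (-2.442).
  z_1 = (0.26 + 2.225219) / (-2.442) = -1.0177,   |z_1| = 1.0177.
  z_2 = (0.26 - 2.225219) / (-2.442) = 0.8048,   |z_2| = 0.8048.
Moduli of all roots: 1.0177, 0.8048.
All moduli strictly greater than 1? No.
Verdict: Not invertible.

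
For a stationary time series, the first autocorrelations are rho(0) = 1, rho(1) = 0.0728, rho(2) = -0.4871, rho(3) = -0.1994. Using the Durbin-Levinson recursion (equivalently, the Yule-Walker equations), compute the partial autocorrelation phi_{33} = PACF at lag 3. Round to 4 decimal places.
\phi_{33} = -0.1469

The PACF at lag k is phi_{kk}, the last component of the solution
to the Yule-Walker system G_k phi = r_k where
  (G_k)_{ij} = rho(|i - j|), (r_k)_i = rho(i), i,j = 1..k.
Equivalently, Durbin-Levinson gives phi_{kk} iteratively:
  phi_{11} = rho(1)
  phi_{kk} = [rho(k) - sum_{j=1..k-1} phi_{k-1,j} rho(k-j)]
            / [1 - sum_{j=1..k-1} phi_{k-1,j} rho(j)],
  phi_{k,j} = phi_{k-1,j} - phi_{kk} phi_{k-1,k-j},  j = 1..k-1.
Step k = 1:
  phi_11 = rho(1) = 0.0728.
Step k = 2:
  phi_22 = [rho(2) - phi_11 rho(1)] / [1 - phi_11 rho(1)] = [-0.4871 - (0.0728)(0.0728)] / [1 - (0.0728)(0.0728)]
         = -0.49239984 / 0.99470016 = -0.495023.
  Update: phi_21 = phi_11 - phi_22 phi_11 = 0.0728 - (-0.495023)(0.0728) = 0.108838.
Step k = 3:
  phi_33 = [rho(3) - phi_21 rho(2) - phi_22 rho(1)] / [1 - phi_21 rho(1) - phi_22 rho(2)]
    numerator   = -0.1994 - (0.108838)(-0.4871) - (-0.495023)(0.0728) = -0.11034745
    denominator = 1 - (0.108838)(0.0728) - (-0.495023)(-0.4871) = 0.75095072
  phi_33 = -0.11034745 / 0.75095072 = -0.1469.
Therefore phi_{33} = -0.1469.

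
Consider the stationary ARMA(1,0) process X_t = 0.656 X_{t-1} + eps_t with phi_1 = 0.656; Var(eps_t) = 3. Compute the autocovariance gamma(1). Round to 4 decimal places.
\gamma(1) = 3.4547

Multiply the model equation by X_{t-k} and take expectations. With theta_0 = psi_0 = 1 and psi_j the MA(infinity) weights, this gives
  gamma(k) - sum_i phi_i gamma(k-i) = c_k,
  c_k = sigma^2 * sum_{j=k..q} theta_j psi_{j-k}   (c_k = 0 for k > q),
using gamma(-m) = gamma(m).
Pure AR (q = 0): c_0 = sigma^2 = 3, c_k = 0 for k >= 1.
Equations for k = 0 and k = 1 (AR order 1):
  gamma(0) = phi_1 gamma(1) + c_0
  gamma(1) = phi_1 gamma(0) + c_1
Substituting the second into the first: gamma(0) (1 - phi_1^2) = c_0 + phi_1 c_1, so
  gamma(0) = c_0 / (1 - phi_1^2) = 3 / (1 - (0.656)^2) = 3 / 0.569664 = 5.266262.
  gamma(1) = phi_1 gamma(0) = (0.656)(5.266262) = 3.454668.
Therefore gamma(1) = 3.4547 (to 4 decimal places).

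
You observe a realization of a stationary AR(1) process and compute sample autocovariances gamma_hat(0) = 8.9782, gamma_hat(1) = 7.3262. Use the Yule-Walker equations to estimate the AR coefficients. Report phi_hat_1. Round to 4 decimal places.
\hat\phi_{1} = 0.8160

The Yule-Walker equations for an AR(p) process read, in matrix form,
  Gamma_p phi = r_p,   with   (Gamma_p)_{ij} = gamma(|i - j|),
                       (r_p)_i = gamma(i),   i,j = 1..p.
Substitute the sample gammas (Toeplitz matrix and right-hand side of size 1):
  Gamma_p = [[8.9782]]
  r_p     = [7.3262]
With p = 1 this is the single equation gamma(0) phi_1 = gamma(1):
  phi_hat_1 = gamma(1) / gamma(0) = 7.3262 / 8.9782 = 0.8160.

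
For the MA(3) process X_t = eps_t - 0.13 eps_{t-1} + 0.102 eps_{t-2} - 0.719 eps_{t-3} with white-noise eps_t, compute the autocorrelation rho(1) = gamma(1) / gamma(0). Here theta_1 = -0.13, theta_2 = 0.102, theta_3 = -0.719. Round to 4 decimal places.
\rho(1) = -0.1403

For an MA(q) process with theta_0 = 1, the autocovariance is
  gamma(k) = sigma^2 * sum_{i=0..q-k} theta_i * theta_{i+k},
and rho(k) = gamma(k) / gamma(0). Sigma^2 cancels.
  numerator   = (1)*(-0.13) + (-0.13)*(0.102) + (0.102)*(-0.719) = -0.216598.
  denominator = (1)^2 + (-0.13)^2 + (0.102)^2 + (-0.719)^2 = 1.544265.
  rho(1) = -0.216598 / 1.544265 = -0.1403.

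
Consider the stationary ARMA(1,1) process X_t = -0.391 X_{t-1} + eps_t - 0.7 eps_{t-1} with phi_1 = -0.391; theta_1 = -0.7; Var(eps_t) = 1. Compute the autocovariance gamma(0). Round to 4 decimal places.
\gamma(0) = 2.4051

Multiply the model equation by X_{t-k} and take expectations. With theta_0 = psi_0 = 1 and psi_j the MA(infinity) weights, this gives
  gamma(k) - sum_i phi_i gamma(k-i) = c_k,
  c_k = sigma^2 * sum_{j=k..q} theta_j psi_{j-k}   (c_k = 0 for k > q),
using gamma(-m) = gamma(m).
psi-weights needed (psi_j = theta_j + sum_i phi_i psi_{j-i}):
  psi_1 = theta_1 + phi_1 = -0.7 + (-0.391) = -1.091
Right-hand sides:
  c_0 = sigma^2 (1 + theta_1 psi_1) = 1 * (1 + (-0.7)(-1.091)) = 1 * 1.7637 = 1.7637
  c_1 = sigma^2 theta_1 = 1 * (-0.7) = -0.7
  c_2 = 0
Equations for k = 0 and k = 1 (AR order 1):
  gamma(0) = phi_1 gamma(1) + c_0
  gamma(1) = phi_1 gamma(0) + c_1
Substituting the second into the first: gamma(0) (1 - phi_1^2) = c_0 + phi_1 c_1, so
  gamma(0) = (c_0 + phi_1 c_1) / (1 - phi_1^2) = (1.7637 + (-0.391)(-0.7)) / (1 - (-0.391)^2) = 2.0374 / 0.847119 = 2.405093.
Therefore gamma(0) = 2.4051 (to 4 decimal places).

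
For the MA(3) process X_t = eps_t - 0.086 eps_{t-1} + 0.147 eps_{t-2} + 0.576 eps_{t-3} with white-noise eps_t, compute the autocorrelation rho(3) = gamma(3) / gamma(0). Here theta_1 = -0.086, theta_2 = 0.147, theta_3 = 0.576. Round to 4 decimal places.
\rho(3) = 0.4233

For an MA(q) process with theta_0 = 1, the autocovariance is
  gamma(k) = sigma^2 * sum_{i=0..q-k} theta_i * theta_{i+k},
and rho(k) = gamma(k) / gamma(0). Sigma^2 cancels.
  numerator   = (1)*(0.576) = 0.576.
  denominator = (1)^2 + (-0.086)^2 + (0.147)^2 + (0.576)^2 = 1.360781.
  rho(3) = 0.576 / 1.360781 = 0.4233.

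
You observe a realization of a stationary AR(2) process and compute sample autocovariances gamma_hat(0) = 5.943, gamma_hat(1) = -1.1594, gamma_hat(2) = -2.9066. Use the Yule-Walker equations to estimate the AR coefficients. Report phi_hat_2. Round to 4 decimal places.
\hat\phi_{2} = -0.5480

The Yule-Walker equations for an AR(p) process read, in matrix form,
  Gamma_p phi = r_p,   with   (Gamma_p)_{ij} = gamma(|i - j|),
                       (r_p)_i = gamma(i),   i,j = 1..p.
Substitute the sample gammas (Toeplitz matrix and right-hand side of size 2):
  Gamma_p = [[5.943, -1.1594], [-1.1594, 5.943]]
  r_p     = [-1.1594, -2.9066]
Written out:
  5.943 phi_1 - 1.1594 phi_2 = -1.1594
  -1.1594 phi_1 + 5.943 phi_2 = -2.9066
Solve by Cramer's rule:
  det = gamma(0)^2 - gamma(1)^2 = (5.943)^2 - (-1.1594)^2 = 35.319249 - 1.34420836 = 33.97504064
  phi_hat_1 = [gamma(1) gamma(0) - gamma(1) gamma(2)] / det = [(-1.1594)(5.943) - (-1.1594)(-2.9066)] / 33.97504064 = -10.26022624 / 33.97504064 = -0.302
  phi_hat_2 = [gamma(0) gamma(2) - gamma(1)^2] / det = [(5.943)(-2.9066) - (-1.1594)^2] / 33.97504064 = -18.61813216 / 33.97504064 = -0.548
So phi_hat = [-0.3020, -0.5480].
Therefore phi_hat_2 = -0.5480.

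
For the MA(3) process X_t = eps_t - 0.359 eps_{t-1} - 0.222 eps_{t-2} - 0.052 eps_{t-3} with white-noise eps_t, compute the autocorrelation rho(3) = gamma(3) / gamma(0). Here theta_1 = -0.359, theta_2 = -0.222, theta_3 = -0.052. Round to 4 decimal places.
\rho(3) = -0.0440

For an MA(q) process with theta_0 = 1, the autocovariance is
  gamma(k) = sigma^2 * sum_{i=0..q-k} theta_i * theta_{i+k},
and rho(k) = gamma(k) / gamma(0). Sigma^2 cancels.
  numerator   = (1)*(-0.052) = -0.052.
  denominator = (1)^2 + (-0.359)^2 + (-0.222)^2 + (-0.052)^2 = 1.180869.
  rho(3) = -0.052 / 1.180869 = -0.0440.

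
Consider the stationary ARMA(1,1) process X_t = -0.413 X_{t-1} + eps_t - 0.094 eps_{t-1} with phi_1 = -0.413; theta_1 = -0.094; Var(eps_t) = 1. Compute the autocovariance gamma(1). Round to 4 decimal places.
\gamma(1) = -0.6350

Multiply the model equation by X_{t-k} and take expectations. With theta_0 = psi_0 = 1 and psi_j the MA(infinity) weights, this gives
  gamma(k) - sum_i phi_i gamma(k-i) = c_k,
  c_k = sigma^2 * sum_{j=k..q} theta_j psi_{j-k}   (c_k = 0 for k > q),
using gamma(-m) = gamma(m).
psi-weights needed (psi_j = theta_j + sum_i phi_i psi_{j-i}):
  psi_1 = theta_1 + phi_1 = -0.094 + (-0.413) = -0.507
Right-hand sides:
  c_0 = sigma^2 (1 + theta_1 psi_1) = 1 * (1 + (-0.094)(-0.507)) = 1 * 1.047658 = 1.047658
  c_1 = sigma^2 theta_1 = 1 * (-0.094) = -0.094
  c_2 = 0
Equations for k = 0 and k = 1 (AR order 1):
  gamma(0) = phi_1 gamma(1) + c_0
  gamma(1) = phi_1 gamma(0) + c_1
Substituting the second into the first: gamma(0) (1 - phi_1^2) = c_0 + phi_1 c_1, so
  gamma(0) = (c_0 + phi_1 c_1) / (1 - phi_1^2) = (1.047658 + (-0.413)(-0.094)) / (1 - (-0.413)^2) = 1.08648 / 0.829431 = 1.30991.
  gamma(1) = phi_1 gamma(0) + c_1 = (-0.413)(1.30991) + (-0.094) = -0.634993.
Therefore gamma(1) = -0.6350 (to 4 decimal places).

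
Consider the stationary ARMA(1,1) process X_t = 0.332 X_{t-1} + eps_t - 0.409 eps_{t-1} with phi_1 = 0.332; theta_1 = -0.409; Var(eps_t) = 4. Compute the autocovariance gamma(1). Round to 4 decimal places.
\gamma(1) = -0.2992

Multiply the model equation by X_{t-k} and take expectations. With theta_0 = psi_0 = 1 and psi_j the MA(infinity) weights, this gives
  gamma(k) - sum_i phi_i gamma(k-i) = c_k,
  c_k = sigma^2 * sum_{j=k..q} theta_j psi_{j-k}   (c_k = 0 for k > q),
using gamma(-m) = gamma(m).
psi-weights needed (psi_j = theta_j + sum_i phi_i psi_{j-i}):
  psi_1 = theta_1 + phi_1 = -0.409 + (0.332) = -0.077
Right-hand sides:
  c_0 = sigma^2 (1 + theta_1 psi_1) = 4 * (1 + (-0.409)(-0.077)) = 4 * 1.031493 = 4.125972
  c_1 = sigma^2 theta_1 = 4 * (-0.409) = -1.636
  c_2 = 0
Equations for k = 0 and k = 1 (AR order 1):
  gamma(0) = phi_1 gamma(1) + c_0
  gamma(1) = phi_1 gamma(0) + c_1
Substituting the second into the first: gamma(0) (1 - phi_1^2) = c_0 + phi_1 c_1, so
  gamma(0) = (c_0 + phi_1 c_1) / (1 - phi_1^2) = (4.125972 + (0.332)(-1.636)) / (1 - (0.332)^2) = 3.58282 / 0.889776 = 4.026654.
  gamma(1) = phi_1 gamma(0) + c_1 = (0.332)(4.026654) + (-1.636) = -0.299151.
Therefore gamma(1) = -0.2992 (to 4 decimal places).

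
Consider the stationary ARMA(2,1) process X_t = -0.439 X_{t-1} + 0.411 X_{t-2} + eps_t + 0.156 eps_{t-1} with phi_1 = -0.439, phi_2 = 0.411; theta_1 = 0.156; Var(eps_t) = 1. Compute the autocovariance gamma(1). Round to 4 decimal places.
\gamma(1) = -1.3327

Multiply the model equation by X_{t-k} and take expectations. With theta_0 = psi_0 = 1 and psi_j the MA(infinity) weights, this gives
  gamma(k) - sum_i phi_i gamma(k-i) = c_k,
  c_k = sigma^2 * sum_{j=k..q} theta_j psi_{j-k}   (c_k = 0 for k > q),
using gamma(-m) = gamma(m).
psi-weights needed (psi_j = theta_j + sum_i phi_i psi_{j-i}):
  psi_1 = theta_1 + phi_1 = 0.156 + (-0.439) = -0.283
Right-hand sides:
  c_0 = sigma^2 (1 + theta_1 psi_1) = 1 * (1 + (0.156)(-0.283)) = 1 * 0.955852 = 0.955852
  c_1 = sigma^2 theta_1 = 1 * (0.156) = 0.156
  c_2 = 0
Equations for k = 0, 1, 2 (AR order 2, c_2 = 0):
  (E0) gamma(0) = phi_1 gamma(1) + phi_2 gamma(2) + c_0
  (E1) gamma(1) = phi_1 gamma(0) + phi_2 gamma(1) + c_1
  (E2) gamma(2) = phi_1 gamma(1) + phi_2 gamma(0)
From (E1): gamma(1) = A gamma(0) + B with
  A = phi_1 / (1 - phi_2) = -0.439 / 0.589 = -0.745331,   B = c_1 / (1 - phi_2) = 0.156 / 0.589 = 0.264856.
Insert (E2) into (E0): gamma(0) (1 - phi_2^2) = phi_1 (1 + phi_2) gamma(1) + c_0.
  phi_1 (1 + phi_2) = (-0.439)(1.411) = -0.619429,   1 - phi_2^2 = 0.831079.
Replace gamma(1) by A gamma(0) + B and collect gamma(0):
  gamma(0) [0.831079 - (-0.619429)(-0.745331)] = (-0.619429)(0.264856) + 0.955852
  gamma(0) * 0.369399 = 0.791793
  gamma(0) = 0.791793 / 0.369399 = 2.14346.
  gamma(1) = A gamma(0) + B = (-0.745331)(2.14346) + (0.264856) = -1.332732.
Therefore gamma(1) = -1.3327 (to 4 decimal places).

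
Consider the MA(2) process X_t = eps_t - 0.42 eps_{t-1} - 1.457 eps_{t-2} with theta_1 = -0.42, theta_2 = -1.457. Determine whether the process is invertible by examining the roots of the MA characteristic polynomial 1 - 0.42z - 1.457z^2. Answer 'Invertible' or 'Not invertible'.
\text{Not invertible}

The MA(q) characteristic polynomial is P(z) = 1 - 0.42z - 1.457z^2.
Invertibility requires all roots to lie outside the unit circle, i.e. |z| > 1 for every root.
Set 1 + (-0.42) z + (-1.457) z^2 = 0, i.e. a z^2 + b z + c = 0 with a = -1.457, b = -0.42, c = 1.
Discriminant D = b^2 - 4ac = (-0.42)^2 - 4*(-1.457)*1 = 0.1764 - (-5.828) = 6.0044.
D >= 0, so the roots are real: z = (-b +/- sqrt(D)) / (2a) = (0.42 +/- 2.450388) / (-2.914).
  z_1 = (0.42 + 2.450388) / (-2.914) = -0.985,   |z_1| = 0.985.
  z_2 = (0.42 - 2.450388) / (-2.914) = 0.6968,   |z_2| = 0.6968.
Moduli of all roots: 0.9850, 0.6968.
All moduli strictly greater than 1? No.
Verdict: Not invertible.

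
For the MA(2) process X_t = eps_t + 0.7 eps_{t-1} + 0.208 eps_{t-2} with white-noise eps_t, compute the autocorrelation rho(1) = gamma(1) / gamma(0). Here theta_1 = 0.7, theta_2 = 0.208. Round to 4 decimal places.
\rho(1) = 0.5515

For an MA(q) process with theta_0 = 1, the autocovariance is
  gamma(k) = sigma^2 * sum_{i=0..q-k} theta_i * theta_{i+k},
and rho(k) = gamma(k) / gamma(0). Sigma^2 cancels.
  numerator   = (1)*(0.7) + (0.7)*(0.208) = 0.8456.
  denominator = (1)^2 + (0.7)^2 + (0.208)^2 = 1.533264.
  rho(1) = 0.8456 / 1.533264 = 0.5515.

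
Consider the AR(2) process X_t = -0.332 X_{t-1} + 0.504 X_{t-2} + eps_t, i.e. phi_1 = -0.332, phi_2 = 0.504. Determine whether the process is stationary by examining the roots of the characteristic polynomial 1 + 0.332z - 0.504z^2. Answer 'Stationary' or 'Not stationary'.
\text{Stationary}

The AR(p) characteristic polynomial is P(z) = 1 + 0.332z - 0.504z^2.
Stationarity requires all roots to lie outside the unit circle, i.e. |z| > 1 for every root.
Set 1 + (0.332) z + (-0.504) z^2 = 0, i.e. a z^2 + b z + c = 0 with a = -0.504, b = 0.332, c = 1.
Discriminant D = b^2 - 4ac = (0.332)^2 - 4*(-0.504)*1 = 0.110224 - (-2.016) = 2.126224.
D >= 0, so the roots are real: z = (-b +/- sqrt(D)) / (2a) = (-0.332 +/- 1.458158) / (-1.008).
  z_1 = (-0.332 + 1.458158) / (-1.008) = -1.1172,   |z_1| = 1.1172.
  z_2 = (-0.332 - 1.458158) / (-1.008) = 1.776,   |z_2| = 1.776.
Moduli of all roots: 1.1172, 1.7760.
All moduli strictly greater than 1? Yes.
Verdict: Stationary.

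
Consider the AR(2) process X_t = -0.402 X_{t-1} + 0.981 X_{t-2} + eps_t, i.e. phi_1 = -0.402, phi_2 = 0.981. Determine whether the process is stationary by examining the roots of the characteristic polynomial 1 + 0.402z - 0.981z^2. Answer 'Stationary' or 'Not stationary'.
\text{Not stationary}

The AR(p) characteristic polynomial is P(z) = 1 + 0.402z - 0.981z^2.
Stationarity requires all roots to lie outside the unit circle, i.e. |z| > 1 for every root.
Set 1 + (0.402) z + (-0.981) z^2 = 0, i.e. a z^2 + b z + c = 0 with a = -0.981, b = 0.402, c = 1.
Discriminant D = b^2 - 4ac = (0.402)^2 - 4*(-0.981)*1 = 0.161604 - (-3.924) = 4.085604.
D >= 0, so the roots are real: z = (-b +/- sqrt(D)) / (2a) = (-0.402 +/- 2.021288) / (-1.962).
  z_1 = (-0.402 + 2.021288) / (-1.962) = -0.8253,   |z_1| = 0.8253.
  z_2 = (-0.402 - 2.021288) / (-1.962) = 1.2351,   |z_2| = 1.2351.
Moduli of all roots: 0.8253, 1.2351.
All moduli strictly greater than 1? No.
Verdict: Not stationary.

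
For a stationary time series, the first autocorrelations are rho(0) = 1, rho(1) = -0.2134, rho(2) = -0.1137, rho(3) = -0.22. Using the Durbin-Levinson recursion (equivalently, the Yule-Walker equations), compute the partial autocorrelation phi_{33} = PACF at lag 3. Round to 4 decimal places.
\phi_{33} = -0.3060

The PACF at lag k is phi_{kk}, the last component of the solution
to the Yule-Walker system G_k phi = r_k where
  (G_k)_{ij} = rho(|i - j|), (r_k)_i = rho(i), i,j = 1..k.
Equivalently, Durbin-Levinson gives phi_{kk} iteratively:
  phi_{11} = rho(1)
  phi_{kk} = [rho(k) - sum_{j=1..k-1} phi_{k-1,j} rho(k-j)]
            / [1 - sum_{j=1..k-1} phi_{k-1,j} rho(j)],
  phi_{k,j} = phi_{k-1,j} - phi_{kk} phi_{k-1,k-j},  j = 1..k-1.
Step k = 1:
  phi_11 = rho(1) = -0.2134.
Step k = 2:
  phi_22 = [rho(2) - phi_11 rho(1)] / [1 - phi_11 rho(1)] = [-0.1137 - (-0.2134)(-0.2134)] / [1 - (-0.2134)(-0.2134)]
         = -0.15923956 / 0.95446044 = -0.166837.
  Update: phi_21 = phi_11 - phi_22 phi_11 = -0.2134 - (-0.166837)(-0.2134) = -0.249003.
Step k = 3:
  phi_33 = [rho(3) - phi_21 rho(2) - phi_22 rho(1)] / [1 - phi_21 rho(1) - phi_22 rho(2)]
    numerator   = -0.22 - (-0.249003)(-0.1137) - (-0.166837)(-0.2134) = -0.28391472
    denominator = 1 - (-0.249003)(-0.2134) - (-0.166837)(-0.1137) = 0.92789335
  phi_33 = -0.28391472 / 0.92789335 = -0.306.
Therefore phi_{33} = -0.3060.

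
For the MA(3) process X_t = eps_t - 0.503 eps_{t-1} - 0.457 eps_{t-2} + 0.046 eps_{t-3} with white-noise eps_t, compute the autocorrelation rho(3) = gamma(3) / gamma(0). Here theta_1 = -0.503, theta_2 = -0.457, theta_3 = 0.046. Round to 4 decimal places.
\rho(3) = 0.0314

For an MA(q) process with theta_0 = 1, the autocovariance is
  gamma(k) = sigma^2 * sum_{i=0..q-k} theta_i * theta_{i+k},
and rho(k) = gamma(k) / gamma(0). Sigma^2 cancels.
  numerator   = (1)*(0.046) = 0.046.
  denominator = (1)^2 + (-0.503)^2 + (-0.457)^2 + (0.046)^2 = 1.463974.
  rho(3) = 0.046 / 1.463974 = 0.0314.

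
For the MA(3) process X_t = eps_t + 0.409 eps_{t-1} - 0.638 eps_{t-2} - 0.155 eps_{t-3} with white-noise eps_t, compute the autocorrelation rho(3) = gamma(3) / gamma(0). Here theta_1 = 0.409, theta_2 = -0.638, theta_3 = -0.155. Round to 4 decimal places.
\rho(3) = -0.0970

For an MA(q) process with theta_0 = 1, the autocovariance is
  gamma(k) = sigma^2 * sum_{i=0..q-k} theta_i * theta_{i+k},
and rho(k) = gamma(k) / gamma(0). Sigma^2 cancels.
  numerator   = (1)*(-0.155) = -0.155.
  denominator = (1)^2 + (0.409)^2 + (-0.638)^2 + (-0.155)^2 = 1.59835.
  rho(3) = -0.155 / 1.59835 = -0.0970.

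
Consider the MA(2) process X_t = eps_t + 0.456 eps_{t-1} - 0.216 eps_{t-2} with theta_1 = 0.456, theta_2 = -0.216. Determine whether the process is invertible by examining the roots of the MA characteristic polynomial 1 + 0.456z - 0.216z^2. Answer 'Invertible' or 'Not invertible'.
\text{Invertible}

The MA(q) characteristic polynomial is P(z) = 1 + 0.456z - 0.216z^2.
Invertibility requires all roots to lie outside the unit circle, i.e. |z| > 1 for every root.
Set 1 + (0.456) z + (-0.216) z^2 = 0, i.e. a z^2 + b z + c = 0 with a = -0.216, b = 0.456, c = 1.
Discriminant D = b^2 - 4ac = (0.456)^2 - 4*(-0.216)*1 = 0.207936 - (-0.864) = 1.071936.
D >= 0, so the roots are real: z = (-b +/- sqrt(D)) / (2a) = (-0.456 +/- 1.035343) / (-0.432).
  z_1 = (-0.456 + 1.035343) / (-0.432) = -1.3411,   |z_1| = 1.3411.
  z_2 = (-0.456 - 1.035343) / (-0.432) = 3.4522,   |z_2| = 3.4522.
Moduli of all roots: 1.3411, 3.4522.
All moduli strictly greater than 1? Yes.
Verdict: Invertible.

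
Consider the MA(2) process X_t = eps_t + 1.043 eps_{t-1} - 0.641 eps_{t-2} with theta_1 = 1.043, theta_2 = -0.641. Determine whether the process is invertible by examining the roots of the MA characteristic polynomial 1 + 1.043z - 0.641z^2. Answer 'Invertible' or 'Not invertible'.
\text{Not invertible}

The MA(q) characteristic polynomial is P(z) = 1 + 1.043z - 0.641z^2.
Invertibility requires all roots to lie outside the unit circle, i.e. |z| > 1 for every root.
Set 1 + (1.043) z + (-0.641) z^2 = 0, i.e. a z^2 + b z + c = 0 with a = -0.641, b = 1.043, c = 1.
Discriminant D = b^2 - 4ac = (1.043)^2 - 4*(-0.641)*1 = 1.087849 - (-2.564) = 3.651849.
D >= 0, so the roots are real: z = (-b +/- sqrt(D)) / (2a) = (-1.043 +/- 1.910981) / (-1.282).
  z_1 = (-1.043 + 1.910981) / (-1.282) = -0.6771,   |z_1| = 0.6771.
  z_2 = (-1.043 - 1.910981) / (-1.282) = 2.3042,   |z_2| = 2.3042.
Moduli of all roots: 0.6771, 2.3042.
All moduli strictly greater than 1? No.
Verdict: Not invertible.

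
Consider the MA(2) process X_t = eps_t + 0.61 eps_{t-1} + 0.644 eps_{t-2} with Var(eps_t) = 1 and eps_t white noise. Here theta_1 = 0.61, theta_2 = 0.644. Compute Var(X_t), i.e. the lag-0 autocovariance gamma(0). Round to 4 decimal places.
\gamma(0) = 1.7868

For an MA(q) process X_t = eps_t + sum_i theta_i eps_{t-i} with
Var(eps_t) = sigma^2, the variance is
  gamma(0) = sigma^2 * (1 + sum_i theta_i^2).
  sum_i theta_i^2 = (0.61)^2 + (0.644)^2 = 0.3721 + 0.414736 = 0.786836.
  gamma(0) = 1 * (1 + 0.786836) = 1 * 1.786836 = 1.786836, which rounds to 1.7868.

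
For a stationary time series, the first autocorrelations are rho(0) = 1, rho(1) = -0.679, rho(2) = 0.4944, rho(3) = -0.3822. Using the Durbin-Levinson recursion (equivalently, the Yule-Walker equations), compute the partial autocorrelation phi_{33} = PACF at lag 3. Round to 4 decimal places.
\phi_{33} = -0.0470

The PACF at lag k is phi_{kk}, the last component of the solution
to the Yule-Walker system G_k phi = r_k where
  (G_k)_{ij} = rho(|i - j|), (r_k)_i = rho(i), i,j = 1..k.
Equivalently, Durbin-Levinson gives phi_{kk} iteratively:
  phi_{11} = rho(1)
  phi_{kk} = [rho(k) - sum_{j=1..k-1} phi_{k-1,j} rho(k-j)]
            / [1 - sum_{j=1..k-1} phi_{k-1,j} rho(j)],
  phi_{k,j} = phi_{k-1,j} - phi_{kk} phi_{k-1,k-j},  j = 1..k-1.
Step k = 1:
  phi_11 = rho(1) = -0.679.
Step k = 2:
  phi_22 = [rho(2) - phi_11 rho(1)] / [1 - phi_11 rho(1)] = [0.4944 - (-0.679)(-0.679)] / [1 - (-0.679)(-0.679)]
         = 0.033359 / 0.538959 = 0.061895.
  Update: phi_21 = phi_11 - phi_22 phi_11 = -0.679 - (0.061895)(-0.679) = -0.636973.
Step k = 3:
  phi_33 = [rho(3) - phi_21 rho(2) - phi_22 rho(1)] / [1 - phi_21 rho(1) - phi_22 rho(2)]
    numerator   = -0.3822 - (-0.636973)(0.4944) - (0.061895)(-0.679) = -0.02525361
    denominator = 1 - (-0.636973)(-0.679) - (0.061895)(0.4944) = 0.53689424
  phi_33 = -0.02525361 / 0.53689424 = -0.047.
Therefore phi_{33} = -0.0470.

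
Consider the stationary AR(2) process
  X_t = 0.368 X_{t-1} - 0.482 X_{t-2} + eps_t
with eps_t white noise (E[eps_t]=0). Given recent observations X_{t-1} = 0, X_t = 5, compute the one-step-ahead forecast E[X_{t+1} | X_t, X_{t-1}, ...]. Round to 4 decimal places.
E[X_{t+1} \mid \mathcal F_t] = 1.8400

For an AR(p) model X_t = c + sum_i phi_i X_{t-i} + eps_t, the
one-step-ahead conditional mean is
  E[X_{t+1} | X_t, ...] = c + sum_i phi_i X_{t+1-i}.
Substitute known values:
  E[X_{t+1} | ...] = (0.368) * (5) + (-0.482) * (0)
                   = 1.8400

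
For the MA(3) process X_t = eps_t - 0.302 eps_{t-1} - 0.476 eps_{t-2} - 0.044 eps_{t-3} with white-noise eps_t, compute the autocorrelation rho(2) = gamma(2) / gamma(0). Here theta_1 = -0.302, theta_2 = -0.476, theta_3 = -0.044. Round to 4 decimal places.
\rho(2) = -0.3506

For an MA(q) process with theta_0 = 1, the autocovariance is
  gamma(k) = sigma^2 * sum_{i=0..q-k} theta_i * theta_{i+k},
and rho(k) = gamma(k) / gamma(0). Sigma^2 cancels.
  numerator   = (1)*(-0.476) + (-0.302)*(-0.044) = -0.462712.
  denominator = (1)^2 + (-0.302)^2 + (-0.476)^2 + (-0.044)^2 = 1.319716.
  rho(2) = -0.462712 / 1.319716 = -0.3506.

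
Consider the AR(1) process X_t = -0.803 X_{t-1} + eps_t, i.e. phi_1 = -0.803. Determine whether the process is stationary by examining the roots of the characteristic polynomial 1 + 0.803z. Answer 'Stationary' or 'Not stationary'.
\text{Stationary}

The AR(p) characteristic polynomial is P(z) = 1 + 0.803z.
Stationarity requires all roots to lie outside the unit circle, i.e. |z| > 1 for every root.
This is linear in z: 1 + (0.803) z = 0  =>  z = -1/(0.803) = -1.24533,  |z| = 1.24533.
Moduli of all roots: 1.2453.
All moduli strictly greater than 1? Yes.
Verdict: Stationary.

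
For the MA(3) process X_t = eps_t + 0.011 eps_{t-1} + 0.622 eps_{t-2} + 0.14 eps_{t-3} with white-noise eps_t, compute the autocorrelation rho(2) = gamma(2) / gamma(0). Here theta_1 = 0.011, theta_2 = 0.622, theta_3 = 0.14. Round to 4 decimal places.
\rho(2) = 0.4433

For an MA(q) process with theta_0 = 1, the autocovariance is
  gamma(k) = sigma^2 * sum_{i=0..q-k} theta_i * theta_{i+k},
and rho(k) = gamma(k) / gamma(0). Sigma^2 cancels.
  numerator   = (1)*(0.622) + (0.011)*(0.14) = 0.62354.
  denominator = (1)^2 + (0.011)^2 + (0.622)^2 + (0.14)^2 = 1.406605.
  rho(2) = 0.62354 / 1.406605 = 0.4433.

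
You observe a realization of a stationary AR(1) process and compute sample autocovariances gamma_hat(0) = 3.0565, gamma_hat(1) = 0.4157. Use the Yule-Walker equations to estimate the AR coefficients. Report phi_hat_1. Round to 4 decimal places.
\hat\phi_{1} = 0.1360

The Yule-Walker equations for an AR(p) process read, in matrix form,
  Gamma_p phi = r_p,   with   (Gamma_p)_{ij} = gamma(|i - j|),
                       (r_p)_i = gamma(i),   i,j = 1..p.
Substitute the sample gammas (Toeplitz matrix and right-hand side of size 1):
  Gamma_p = [[3.0565]]
  r_p     = [0.4157]
With p = 1 this is the single equation gamma(0) phi_1 = gamma(1):
  phi_hat_1 = gamma(1) / gamma(0) = 0.4157 / 3.0565 = 0.1360.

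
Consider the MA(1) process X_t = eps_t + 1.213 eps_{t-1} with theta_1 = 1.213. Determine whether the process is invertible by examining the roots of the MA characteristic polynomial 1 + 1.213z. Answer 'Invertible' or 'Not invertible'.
\text{Not invertible}

The MA(q) characteristic polynomial is P(z) = 1 + 1.213z.
Invertibility requires all roots to lie outside the unit circle, i.e. |z| > 1 for every root.
This is linear in z: 1 + (1.213) z = 0  =>  z = -1/(1.213) = -0.824402,  |z| = 0.824402.
Moduli of all roots: 0.8244.
All moduli strictly greater than 1? No.
Verdict: Not invertible.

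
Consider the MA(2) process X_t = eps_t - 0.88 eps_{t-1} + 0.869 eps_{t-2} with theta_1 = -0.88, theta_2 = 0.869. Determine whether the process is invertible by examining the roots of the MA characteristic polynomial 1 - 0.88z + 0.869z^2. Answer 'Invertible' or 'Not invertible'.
\text{Invertible}

The MA(q) characteristic polynomial is P(z) = 1 - 0.88z + 0.869z^2.
Invertibility requires all roots to lie outside the unit circle, i.e. |z| > 1 for every root.
Set 1 + (-0.88) z + (0.869) z^2 = 0, i.e. a z^2 + b z + c = 0 with a = 0.869, b = -0.88, c = 1.
Discriminant D = b^2 - 4ac = (-0.88)^2 - 4*(0.869)*1 = 0.7744 - (3.476) = -2.7016.
D < 0, so the roots are the complex-conjugate pair z = (-b +/- i sqrt(-D)) / (2a) = 0.5063 +/- 0.9457i.
For a conjugate pair |z|^2 = z * conj(z) = (product of roots) = c/a = 1/(0.869) = 1.150748, so |z| = sqrt(1.150748) = 1.0727 for both roots.
Moduli of all roots: 1.0727, 1.0727.
All moduli strictly greater than 1? Yes.
Verdict: Invertible.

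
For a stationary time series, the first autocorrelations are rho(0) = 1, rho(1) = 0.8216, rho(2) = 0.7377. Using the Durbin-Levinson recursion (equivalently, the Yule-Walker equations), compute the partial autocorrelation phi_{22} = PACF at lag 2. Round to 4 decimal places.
\phi_{22} = 0.1929

The PACF at lag k is phi_{kk}, the last component of the solution
to the Yule-Walker system G_k phi = r_k where
  (G_k)_{ij} = rho(|i - j|), (r_k)_i = rho(i), i,j = 1..k.
Equivalently, Durbin-Levinson gives phi_{kk} iteratively:
  phi_{11} = rho(1)
  phi_{kk} = [rho(k) - sum_{j=1..k-1} phi_{k-1,j} rho(k-j)]
            / [1 - sum_{j=1..k-1} phi_{k-1,j} rho(j)],
  phi_{k,j} = phi_{k-1,j} - phi_{kk} phi_{k-1,k-j},  j = 1..k-1.
Step k = 1:
  phi_11 = rho(1) = 0.8216.
Step k = 2:
  phi_22 = [rho(2) - phi_11 rho(1)] / [1 - phi_11 rho(1)] = [0.7377 - (0.8216)(0.8216)] / [1 - (0.8216)(0.8216)]
         = 0.06267344 / 0.32497344 = 0.1929.
Therefore phi_{22} = 0.1929.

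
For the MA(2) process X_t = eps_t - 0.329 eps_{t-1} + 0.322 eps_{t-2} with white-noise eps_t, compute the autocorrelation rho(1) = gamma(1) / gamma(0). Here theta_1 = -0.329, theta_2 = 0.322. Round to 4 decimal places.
\rho(1) = -0.3589

For an MA(q) process with theta_0 = 1, the autocovariance is
  gamma(k) = sigma^2 * sum_{i=0..q-k} theta_i * theta_{i+k},
and rho(k) = gamma(k) / gamma(0). Sigma^2 cancels.
  numerator   = (1)*(-0.329) + (-0.329)*(0.322) = -0.434938.
  denominator = (1)^2 + (-0.329)^2 + (0.322)^2 = 1.211925.
  rho(1) = -0.434938 / 1.211925 = -0.3589.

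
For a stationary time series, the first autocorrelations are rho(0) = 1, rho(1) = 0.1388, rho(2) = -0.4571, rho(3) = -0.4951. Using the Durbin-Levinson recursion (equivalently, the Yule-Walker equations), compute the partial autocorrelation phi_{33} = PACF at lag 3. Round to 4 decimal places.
\phi_{33} = -0.4449

The PACF at lag k is phi_{kk}, the last component of the solution
to the Yule-Walker system G_k phi = r_k where
  (G_k)_{ij} = rho(|i - j|), (r_k)_i = rho(i), i,j = 1..k.
Equivalently, Durbin-Levinson gives phi_{kk} iteratively:
  phi_{11} = rho(1)
  phi_{kk} = [rho(k) - sum_{j=1..k-1} phi_{k-1,j} rho(k-j)]
            / [1 - sum_{j=1..k-1} phi_{k-1,j} rho(j)],
  phi_{k,j} = phi_{k-1,j} - phi_{kk} phi_{k-1,k-j},  j = 1..k-1.
Step k = 1:
  phi_11 = rho(1) = 0.1388.
Step k = 2:
  phi_22 = [rho(2) - phi_11 rho(1)] / [1 - phi_11 rho(1)] = [-0.4571 - (0.1388)(0.1388)] / [1 - (0.1388)(0.1388)]
         = -0.47636544 / 0.98073456 = -0.485723.
  Update: phi_21 = phi_11 - phi_22 phi_11 = 0.1388 - (-0.485723)(0.1388) = 0.206218.
Step k = 3:
  phi_33 = [rho(3) - phi_21 rho(2) - phi_22 rho(1)] / [1 - phi_21 rho(1) - phi_22 rho(2)]
    numerator   = -0.4951 - (0.206218)(-0.4571) - (-0.485723)(0.1388) = -0.33341922
    denominator = 1 - (0.206218)(0.1388) - (-0.485723)(-0.4571) = 0.74935286
  phi_33 = -0.33341922 / 0.74935286 = -0.4449.
Therefore phi_{33} = -0.4449.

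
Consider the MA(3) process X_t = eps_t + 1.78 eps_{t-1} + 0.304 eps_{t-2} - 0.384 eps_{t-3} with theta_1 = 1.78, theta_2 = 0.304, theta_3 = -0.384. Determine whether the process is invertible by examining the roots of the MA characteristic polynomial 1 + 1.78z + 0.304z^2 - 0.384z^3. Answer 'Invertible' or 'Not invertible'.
\text{Not invertible}

The MA(q) characteristic polynomial is P(z) = 1 + 1.78z + 0.304z^2 - 0.384z^3.
Invertibility requires all roots to lie outside the unit circle, i.e. |z| > 1 for every root.
Degree 3: look for a simple real root z0 first, then factor out (1 - z/z0) and solve the remaining quadratic.
Testing z0 = -1.25: P(-1.25) = 1 + (1.78)(-1.25) + (0.304)(-1.25)^2 + (-0.384)(-1.25)^3
  = 1 + (-2.225) + (0.475) + (0.75) = 0.  So z_0 = -1.25 is a root, |z_0| = 1.25.
Divide out the factor (1 + 0.8 z) = (1 - z/z0) (since 1/z0 = -0.8):
  P(z) = (1 + 0.8 z)(1 + (0.98) z + (-0.48) z^2)
  [check: z-coef 0.98 - (-0.8) = 1.78; z^2-coef -0.48 - (-0.8)(0.98) = 0.304; z^3-coef -(-0.8)(-0.48) = -0.384.]
Remaining roots from the quadratic factor 1 + (0.98) z + (-0.48) z^2:
  Set 1 + (0.98) z + (-0.48) z^2 = 0, i.e. a z^2 + b z + c = 0 with a = -0.48, b = 0.98, c = 1.
  Discriminant D = b^2 - 4ac = (0.98)^2 - 4*(-0.48)*1 = 0.9604 - (-1.92) = 2.8804.
  D >= 0, so the roots are real: z = (-b +/- sqrt(D)) / (2a) = (-0.98 +/- 1.697174) / (-0.96).
    z_1 = (-0.98 + 1.697174) / (-0.96) = -0.7471,   |z_1| = 0.7471.
    z_2 = (-0.98 - 1.697174) / (-0.96) = 2.7887,   |z_2| = 2.7887.
Moduli of all roots: 1.2500, 0.7471, 2.7887.
All moduli strictly greater than 1? No.
Verdict: Not invertible.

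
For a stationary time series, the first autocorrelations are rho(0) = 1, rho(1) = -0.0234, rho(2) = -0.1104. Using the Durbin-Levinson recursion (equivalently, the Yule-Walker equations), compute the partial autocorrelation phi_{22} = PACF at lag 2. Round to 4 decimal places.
\phi_{22} = -0.1110

The PACF at lag k is phi_{kk}, the last component of the solution
to the Yule-Walker system G_k phi = r_k where
  (G_k)_{ij} = rho(|i - j|), (r_k)_i = rho(i), i,j = 1..k.
Equivalently, Durbin-Levinson gives phi_{kk} iteratively:
  phi_{11} = rho(1)
  phi_{kk} = [rho(k) - sum_{j=1..k-1} phi_{k-1,j} rho(k-j)]
            / [1 - sum_{j=1..k-1} phi_{k-1,j} rho(j)],
  phi_{k,j} = phi_{k-1,j} - phi_{kk} phi_{k-1,k-j},  j = 1..k-1.
Step k = 1:
  phi_11 = rho(1) = -0.0234.
Step k = 2:
  phi_22 = [rho(2) - phi_11 rho(1)] / [1 - phi_11 rho(1)] = [-0.1104 - (-0.0234)(-0.0234)] / [1 - (-0.0234)(-0.0234)]
         = -0.11094756 / 0.99945244 = -0.111.
Therefore phi_{22} = -0.1110.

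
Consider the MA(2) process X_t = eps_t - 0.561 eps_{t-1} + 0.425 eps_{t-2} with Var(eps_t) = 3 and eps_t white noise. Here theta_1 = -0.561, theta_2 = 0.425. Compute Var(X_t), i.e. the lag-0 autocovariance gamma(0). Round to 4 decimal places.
\gamma(0) = 4.4860

For an MA(q) process X_t = eps_t + sum_i theta_i eps_{t-i} with
Var(eps_t) = sigma^2, the variance is
  gamma(0) = sigma^2 * (1 + sum_i theta_i^2).
  sum_i theta_i^2 = (-0.561)^2 + (0.425)^2 = 0.314721 + 0.180625 = 0.495346.
  gamma(0) = 3 * (1 + 0.495346) = 3 * 1.495346 = 4.486038, which rounds to 4.4860.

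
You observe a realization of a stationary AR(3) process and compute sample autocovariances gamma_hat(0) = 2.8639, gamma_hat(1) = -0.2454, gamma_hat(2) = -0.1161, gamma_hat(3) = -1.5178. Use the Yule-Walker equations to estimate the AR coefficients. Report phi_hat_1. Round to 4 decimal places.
\hat\phi_{1} = -0.1160

The Yule-Walker equations for an AR(p) process read, in matrix form,
  Gamma_p phi = r_p,   with   (Gamma_p)_{ij} = gamma(|i - j|),
                       (r_p)_i = gamma(i),   i,j = 1..p.
Substitute the sample gammas (Toeplitz matrix and right-hand side of size 3):
  Gamma_p = [[2.8639, -0.2454, -0.1161], [-0.2454, 2.8639, -0.2454], [-0.1161, -0.2454, 2.8639]]
  r_p     = [-0.2454, -0.1161, -1.5178]
Written out (R1..R3):
  (R1) 2.8639 phi_1 - 0.2454 phi_2 - 0.1161 phi_3 = -0.2454
  (R2) -0.2454 phi_1 + 2.8639 phi_2 - 0.2454 phi_3 = -0.1161
  (R3) -0.1161 phi_1 - 0.2454 phi_2 + 2.8639 phi_3 = -1.5178
Gaussian elimination:
  R2 <- R2 - (-0.2454/2.8639) R1 = R2 - (-0.085687) R1:  2.842872 phi_2 - 0.255348 phi_3 = -0.137128
  R3 <- R3 - (-0.1161/2.8639) R1 = R3 - (-0.040539) R1:  -0.255348 phi_2 + 2.859193 phi_3 = -1.527748
  R3 <- R3 - (-0.255348/2.842872) R2 = R3 - (-0.089821) R2:  2.836258 phi_3 = -1.540065
Back-substitution:
  phi_hat_3 = -1.540065 / 2.836258 = -0.542992
  phi_hat_2 = (-0.137128 - (-0.255348)(-0.542992)) / 2.842872 = -0.097007
  phi_hat_1 = (-0.2454 - (-0.2454)(-0.097007) - (-0.1161)(-0.542992)) / 2.8639 = -0.116012
So phi_hat = [-0.1160, -0.0970, -0.5430].
Therefore phi_hat_1 = -0.1160.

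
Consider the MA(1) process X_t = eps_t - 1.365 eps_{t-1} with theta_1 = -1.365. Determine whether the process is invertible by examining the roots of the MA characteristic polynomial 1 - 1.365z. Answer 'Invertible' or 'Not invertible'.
\text{Not invertible}

The MA(q) characteristic polynomial is P(z) = 1 - 1.365z.
Invertibility requires all roots to lie outside the unit circle, i.e. |z| > 1 for every root.
This is linear in z: 1 + (-1.365) z = 0  =>  z = -1/(-1.365) = 0.732601,  |z| = 0.732601.
Moduli of all roots: 0.7326.
All moduli strictly greater than 1? No.
Verdict: Not invertible.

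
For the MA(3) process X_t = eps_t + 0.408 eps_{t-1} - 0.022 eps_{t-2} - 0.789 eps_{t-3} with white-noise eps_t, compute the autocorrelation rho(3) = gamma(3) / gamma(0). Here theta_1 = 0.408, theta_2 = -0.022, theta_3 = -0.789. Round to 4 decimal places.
\rho(3) = -0.4409

For an MA(q) process with theta_0 = 1, the autocovariance is
  gamma(k) = sigma^2 * sum_{i=0..q-k} theta_i * theta_{i+k},
and rho(k) = gamma(k) / gamma(0). Sigma^2 cancels.
  numerator   = (1)*(-0.789) = -0.789.
  denominator = (1)^2 + (0.408)^2 + (-0.022)^2 + (-0.789)^2 = 1.789469.
  rho(3) = -0.789 / 1.789469 = -0.4409.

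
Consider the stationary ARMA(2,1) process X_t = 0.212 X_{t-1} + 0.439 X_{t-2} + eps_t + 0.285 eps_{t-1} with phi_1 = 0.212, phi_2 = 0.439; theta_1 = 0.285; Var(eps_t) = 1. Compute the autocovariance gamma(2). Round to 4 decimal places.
\gamma(2) = 1.0804

Multiply the model equation by X_{t-k} and take expectations. With theta_0 = psi_0 = 1 and psi_j the MA(infinity) weights, this gives
  gamma(k) - sum_i phi_i gamma(k-i) = c_k,
  c_k = sigma^2 * sum_{j=k..q} theta_j psi_{j-k}   (c_k = 0 for k > q),
using gamma(-m) = gamma(m).
psi-weights needed (psi_j = theta_j + sum_i phi_i psi_{j-i}):
  psi_1 = theta_1 + phi_1 = 0.285 + (0.212) = 0.497
Right-hand sides:
  c_0 = sigma^2 (1 + theta_1 psi_1) = 1 * (1 + (0.285)(0.497)) = 1 * 1.141645 = 1.141645
  c_1 = sigma^2 theta_1 = 1 * (0.285) = 0.285
  c_2 = 0
Equations for k = 0, 1, 2 (AR order 2, c_2 = 0):
  (E0) gamma(0) = phi_1 gamma(1) + phi_2 gamma(2) + c_0
  (E1) gamma(1) = phi_1 gamma(0) + phi_2 gamma(1) + c_1
  (E2) gamma(2) = phi_1 gamma(1) + phi_2 gamma(0)
From (E1): gamma(1) = A gamma(0) + B with
  A = phi_1 / (1 - phi_2) = 0.212 / 0.561 = 0.377897,   B = c_1 / (1 - phi_2) = 0.285 / 0.561 = 0.508021.
Insert (E2) into (E0): gamma(0) (1 - phi_2^2) = phi_1 (1 + phi_2) gamma(1) + c_0.
  phi_1 (1 + phi_2) = (0.212)(1.439) = 0.305068,   1 - phi_2^2 = 0.807279.
Replace gamma(1) by A gamma(0) + B and collect gamma(0):
  gamma(0) [0.807279 - (0.305068)(0.377897)] = (0.305068)(0.508021) + 1.141645
  gamma(0) * 0.691995 = 1.296626
  gamma(0) = 1.296626 / 0.691995 = 1.873751.
  gamma(1) = A gamma(0) + B = (0.377897)(1.873751) + (0.508021) = 1.216106.
  gamma(2) = phi_1 gamma(1) + phi_2 gamma(0) = (0.212)(1.216106) + (0.439)(1.873751) = 1.080391.
Therefore gamma(2) = 1.0804 (to 4 decimal places).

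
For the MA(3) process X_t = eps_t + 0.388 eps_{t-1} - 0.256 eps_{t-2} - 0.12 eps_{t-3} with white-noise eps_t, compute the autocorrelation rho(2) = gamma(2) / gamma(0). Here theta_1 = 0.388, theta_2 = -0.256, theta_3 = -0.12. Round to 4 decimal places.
\rho(2) = -0.2459

For an MA(q) process with theta_0 = 1, the autocovariance is
  gamma(k) = sigma^2 * sum_{i=0..q-k} theta_i * theta_{i+k},
and rho(k) = gamma(k) / gamma(0). Sigma^2 cancels.
  numerator   = (1)*(-0.256) + (0.388)*(-0.12) = -0.30256.
  denominator = (1)^2 + (0.388)^2 + (-0.256)^2 + (-0.12)^2 = 1.23048.
  rho(2) = -0.30256 / 1.23048 = -0.2459.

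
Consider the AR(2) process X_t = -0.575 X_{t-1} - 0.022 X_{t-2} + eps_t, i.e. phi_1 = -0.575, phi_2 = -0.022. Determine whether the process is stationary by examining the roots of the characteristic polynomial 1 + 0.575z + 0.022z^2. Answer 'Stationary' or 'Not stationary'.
\text{Stationary}

The AR(p) characteristic polynomial is P(z) = 1 + 0.575z + 0.022z^2.
Stationarity requires all roots to lie outside the unit circle, i.e. |z| > 1 for every root.
Set 1 + (0.575) z + (0.022) z^2 = 0, i.e. a z^2 + b z + c = 0 with a = 0.022, b = 0.575, c = 1.
Discriminant D = b^2 - 4ac = (0.575)^2 - 4*(0.022)*1 = 0.330625 - (0.088) = 0.242625.
D >= 0, so the roots are real: z = (-b +/- sqrt(D)) / (2a) = (-0.575 +/- 0.49257) / (0.044).
  z_1 = (-0.575 + 0.49257) / (0.044) = -1.8734,   |z_1| = 1.8734.
  z_2 = (-0.575 - 0.49257) / (0.044) = -24.2629,   |z_2| = 24.2629.
Moduli of all roots: 1.8734, 24.2629.
All moduli strictly greater than 1? Yes.
Verdict: Stationary.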